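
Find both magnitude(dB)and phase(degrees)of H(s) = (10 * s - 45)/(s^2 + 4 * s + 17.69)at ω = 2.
Substitute s = j*2: H(j2) = -1.81393 + 2.52092j.
|H| = 20*log₁₀(sqrt(Re²+Im²)) = 9.84 dB.
∠H = atan2(Im, Re) = 125.74°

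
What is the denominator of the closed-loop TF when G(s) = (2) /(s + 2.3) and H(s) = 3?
Characteristic poly = G_den * H_den + G_num * H_num = (s + 2.3) + (6) = s + 8.3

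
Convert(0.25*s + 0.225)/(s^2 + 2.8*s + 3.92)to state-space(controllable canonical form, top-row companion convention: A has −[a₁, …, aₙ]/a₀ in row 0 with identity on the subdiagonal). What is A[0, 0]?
Reachable canonical form for den = s^2 + 2.8*s + 3.92: top row of A = -[a₁,a₂,...,aₙ]/a₀, ones on the subdiagonal, zeros elsewhere.
A = [[-2.8, -3.92], [1, 0]].
A[0,0] = -2.8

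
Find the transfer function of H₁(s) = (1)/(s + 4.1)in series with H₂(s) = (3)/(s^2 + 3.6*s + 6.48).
Series: H = H₁ · H₂ = (n₁·n₂)/(d₁·d₂).
Num: n₁·n₂ = 3. Den: d₁·d₂ = s^3 + 7.7*s^2 + 21.24*s + 26.568.
H(s) = (3)/(s^3 + 7.7*s^2 + 21.24*s + 26.568)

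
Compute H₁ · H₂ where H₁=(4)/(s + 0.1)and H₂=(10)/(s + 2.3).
Series: H = H₁ · H₂ = (n₁·n₂)/(d₁·d₂).
Num: n₁·n₂ = 40. Den: d₁·d₂ = s^2 + 2.4*s + 0.23.
H(s) = (40)/(s^2 + 2.4*s + 0.23)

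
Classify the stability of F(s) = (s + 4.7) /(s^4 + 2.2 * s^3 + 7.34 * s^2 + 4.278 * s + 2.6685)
Denominator: s^4 + 2.2*s^3 + 7.34*s^2 + 4.278*s + 2.6685 = (s^2 + 0.6*s + 0.45)(s^2 + 1.6*s + 5.93). Poles: -0.3 + 0.6j, -0.3 - 0.6j, -0.8 + 2.3j, -0.8 - 2.3j. Stable (all poles in LHP)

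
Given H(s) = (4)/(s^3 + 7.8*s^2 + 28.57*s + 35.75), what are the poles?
Set denominator = 0: s^3 + 7.8*s^2 + 28.57*s + 35.75 = (s + 2.2)(s^2 + 5.6*s + 16.25) = 0 → Poles: -2.2, -2.8 + 2.9j, -2.8 - 2.9j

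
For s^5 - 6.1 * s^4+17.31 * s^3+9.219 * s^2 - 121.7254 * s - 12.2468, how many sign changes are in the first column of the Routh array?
Routh array:
s^5: [1, 17.31, -121.7254]; s^4: [-6.1, 9.219, -12.2468]; s^3: [18.8213, -123.733]; s^2: [-30.883, -12.2468]; s^1: [-131.197]; s^0: [-12.2468]
First column: [1, -6.1, 18.8213, -30.883, -131.197, -12.2468]. Sign changes = 3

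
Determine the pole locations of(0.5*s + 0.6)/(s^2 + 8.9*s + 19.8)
Set denominator = 0: s^2 + 8.9*s + 19.8 = (s + 4.5)(s + 4.4) = 0 → Poles: -4.4, -4.5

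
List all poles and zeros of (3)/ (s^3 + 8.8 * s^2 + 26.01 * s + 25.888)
Set denominator = 0: s^3 + 8.8*s^2 + 26.01*s + 25.888 = (s + 3.2)(s^2 + 5.6*s + 8.09) = 0 → Poles: -2.8 + 0.5j, -2.8 - 0.5j, -3.2
Numerator is a nonzero constant (3) → Zeros: none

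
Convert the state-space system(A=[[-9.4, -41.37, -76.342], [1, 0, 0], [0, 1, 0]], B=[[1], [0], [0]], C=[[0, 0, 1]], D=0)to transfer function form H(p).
H(p) = C(pI - A)⁻¹B + D.
Characteristic polynomial det(pI - A) = p^3 + 9.4*p^2 + 41.37*p + 76.342.
Numerator from C·adj(pI-A)·B + D·det(pI-A) = 1.
H(p) = (1)/(p^3 + 9.4*p^2 + 41.37*p + 76.342)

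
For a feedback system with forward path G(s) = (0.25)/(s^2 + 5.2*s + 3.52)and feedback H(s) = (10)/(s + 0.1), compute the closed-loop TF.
Closed-loop T = G/(1+GH).
Numerator: G_num * H_den = 0.25*s + 0.025.
Denominator: G_den * H_den + G_num * H_num = (s^3 + 5.3*s^2 + 4.04*s + 0.352) + (2.5) = s^3 + 5.3*s^2 + 4.04*s + 2.852.
T(s) = (0.25*s + 0.025)/(s^3 + 5.3*s^2 + 4.04*s + 2.852)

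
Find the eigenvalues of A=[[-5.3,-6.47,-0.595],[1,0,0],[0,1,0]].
Eigenvalues solve det(λI - A) = 0.
Characteristic polynomial: λ^3 + 5.3*λ^2 + 6.47*λ + 0.595 = 0.
Factor: (λ + 1.7)(λ + 3.5)(λ + 0.1) = 0.
Roots: -0.1, -1.7, -3.5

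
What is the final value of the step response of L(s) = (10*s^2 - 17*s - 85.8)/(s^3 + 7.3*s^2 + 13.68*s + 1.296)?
FVT: lim_{t→∞} y(t) = lim_{s→0} s*Y(s) where Y(s) = L(s)/s.
= lim_{s→0} L(s) = L(0) = num(0)/den(0) = -85.8/1.296 = -66.2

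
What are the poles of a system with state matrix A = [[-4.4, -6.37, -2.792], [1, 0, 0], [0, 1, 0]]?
Eigenvalues solve det(λI - A) = 0.
Characteristic polynomial: λ^3 + 4.4*λ^2 + 6.37*λ + 2.792 = 0.
Factor: (λ + 0.8)(λ^2 + 3.6*λ + 3.49) = 0.
Roots: -0.8, -1.8 + 0.5j, -1.8 - 0.5j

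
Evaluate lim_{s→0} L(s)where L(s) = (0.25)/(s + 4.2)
DC gain = L(0) = num(0)/den(0) = 0.25/4.2 = 0.05952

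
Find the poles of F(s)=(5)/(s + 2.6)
Set denominator = 0: s + 2.6 = 0 → Poles: -2.6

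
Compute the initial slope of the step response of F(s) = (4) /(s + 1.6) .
IVT: y'(0⁺) = lim_{s→∞} s²·Y(s) = lim_{s→∞} s·F(s).
deg(num) = 0, deg(den) = 1, relative degree = 1, so s·F(s) → (leading num)/(leading den) = 4/1 = 4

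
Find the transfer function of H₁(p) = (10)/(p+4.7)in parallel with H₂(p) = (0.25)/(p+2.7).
Parallel: H = H₁ + H₂ = (n₁·d₂ + n₂·d₁)/(d₁·d₂).
n₁·d₂ = 10*p + 27. n₂·d₁ = 0.25*p + 1.175. Sum = 10.25*p + 28.175. d₁·d₂ = p^2 + 7.4*p + 12.69.
H(p) = (10.25*p + 28.175)/(p^2 + 7.4*p + 12.69)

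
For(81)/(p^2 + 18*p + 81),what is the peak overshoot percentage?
Standard form: ωn²/(p²+2ζωn·p+ωn²) → ωn = 9, ζ = 1.
ζ ≥ 1, so the response is non-oscillatory: peak overshoot = 0%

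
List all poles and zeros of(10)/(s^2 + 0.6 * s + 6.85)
Set denominator = 0: s^2 + 0.6*s + 6.85 = 0 → Poles: -0.3 + 2.6j, -0.3 - 2.6j
Numerator is a nonzero constant (10) → Zeros: none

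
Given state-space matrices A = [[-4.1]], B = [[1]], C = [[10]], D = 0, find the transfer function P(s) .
P(s) = C(sI - A)⁻¹B + D.
Characteristic polynomial det(sI - A) = s + 4.1.
Numerator from C·adj(sI-A)·B + D·det(sI-A) = 10.
P(s) = (10)/(s + 4.1)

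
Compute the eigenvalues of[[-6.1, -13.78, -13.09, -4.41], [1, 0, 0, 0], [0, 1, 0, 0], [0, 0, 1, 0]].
Eigenvalues solve det(λI - A) = 0.
Characteristic polynomial: λ^4 + 6.1*λ^3 + 13.78*λ^2 + 13.09*λ + 4.41 = 0.
Factor: (λ + 0.9)(λ + 1)(λ^2 + 4.2*λ + 4.9) = 0.
Roots: -0.9, -1, -2.1 + 0.7j, -2.1 - 0.7j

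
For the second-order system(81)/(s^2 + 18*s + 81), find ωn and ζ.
Standard form: ωn²/(s²+2ζωn·s+ωn²).
const=81=ωn² → ωn=9, s coeff=18=2ζωn → ζ=1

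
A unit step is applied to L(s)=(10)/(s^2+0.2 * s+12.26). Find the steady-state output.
FVT: lim_{t→∞} y(t) = lim_{s→0} s*Y(s) where Y(s) = L(s)/s.
= lim_{s→0} L(s) = L(0) = num(0)/den(0) = 10/12.26 = 0.8157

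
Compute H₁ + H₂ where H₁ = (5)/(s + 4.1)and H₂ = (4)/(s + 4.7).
Parallel: H = H₁ + H₂ = (n₁·d₂ + n₂·d₁)/(d₁·d₂).
n₁·d₂ = 5*s + 23.5. n₂·d₁ = 4*s + 16.4. Sum = 9*s + 39.9. d₁·d₂ = s^2 + 8.8*s + 19.27.
H(s) = (9*s + 39.9)/(s^2 + 8.8*s + 19.27)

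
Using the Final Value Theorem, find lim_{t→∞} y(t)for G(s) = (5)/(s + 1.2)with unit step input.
FVT: lim_{t→∞} y(t) = lim_{s→0} s*Y(s) where Y(s) = G(s)/s.
= lim_{s→0} G(s) = G(0) = num(0)/den(0) = 5/1.2 = 4.167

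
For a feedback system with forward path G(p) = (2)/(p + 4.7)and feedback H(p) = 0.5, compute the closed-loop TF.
Closed-loop T = G/(1+GH).
Numerator: G_num * H_den = 2.
Denominator: G_den * H_den + G_num * H_num = (p + 4.7) + (1) = p + 5.7.
T(p) = (2)/(p + 5.7)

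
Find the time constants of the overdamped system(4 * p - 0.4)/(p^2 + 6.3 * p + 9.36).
Overdamped: real poles at -3.9, -2.4. τ = -1/pole → τ₁ = 0.2564, τ₂ = 0.4167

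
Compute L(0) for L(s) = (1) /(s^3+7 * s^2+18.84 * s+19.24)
DC gain = L(0) = num(0)/den(0) = 1/19.24 = 0.05198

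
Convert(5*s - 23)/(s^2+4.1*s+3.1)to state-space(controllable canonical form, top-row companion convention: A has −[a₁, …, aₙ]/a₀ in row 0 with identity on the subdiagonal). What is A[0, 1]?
Reachable canonical form for den = s^2 + 4.1*s + 3.1: top row of A = -[a₁,a₂,...,aₙ]/a₀, ones on the subdiagonal, zeros elsewhere.
A = [[-4.1, -3.1], [1, 0]].
A[0,1] = -3.1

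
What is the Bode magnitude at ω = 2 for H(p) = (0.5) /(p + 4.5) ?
Substitute p = j*2: H(j2) = 0.0927835 - 0.0412371j.
|H(j2)| = sqrt(Re² + Im²) = 0.1015.
20*log₁₀(0.1015) = -19.87 dB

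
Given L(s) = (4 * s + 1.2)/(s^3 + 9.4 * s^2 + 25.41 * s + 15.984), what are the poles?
Set denominator = 0: s^3 + 9.4*s^2 + 25.41*s + 15.984 = (s + 3.7)(s + 0.9)(s + 4.8) = 0 → Poles: -0.9, -3.7, -4.8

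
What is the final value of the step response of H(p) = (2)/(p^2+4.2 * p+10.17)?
FVT: lim_{t→∞} y(t) = lim_{p→0} p*Y(p) where Y(p) = H(p)/p.
= lim_{p→0} H(p) = H(0) = num(0)/den(0) = 2/10.17 = 0.1967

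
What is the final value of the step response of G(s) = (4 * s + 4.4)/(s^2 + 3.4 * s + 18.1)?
FVT: lim_{t→∞} y(t) = lim_{s→0} s*Y(s) where Y(s) = G(s)/s.
= lim_{s→0} G(s) = G(0) = num(0)/den(0) = 4.4/18.1 = 0.2431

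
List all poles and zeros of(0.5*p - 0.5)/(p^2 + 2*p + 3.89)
Set denominator = 0: p^2 + 2*p + 3.89 = 0 → Poles: -1 + 1.7j, -1 - 1.7j
Set numerator = 0: 0.5*p - 0.5 = 0 → Zeros: 1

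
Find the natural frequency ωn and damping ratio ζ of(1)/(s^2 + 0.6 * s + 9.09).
Underdamped: complex pole -0.3 + 3j. ωn = |pole| = 3.015, ζ = -Re(pole)/ωn = 0.0995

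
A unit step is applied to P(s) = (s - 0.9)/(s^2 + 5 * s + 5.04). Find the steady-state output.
FVT: lim_{t→∞} y(t) = lim_{s→0} s*Y(s) where Y(s) = P(s)/s.
= lim_{s→0} P(s) = P(0) = num(0)/den(0) = -0.9/5.04 = -0.1786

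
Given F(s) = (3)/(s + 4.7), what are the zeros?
Numerator is a nonzero constant (3) → Zeros: none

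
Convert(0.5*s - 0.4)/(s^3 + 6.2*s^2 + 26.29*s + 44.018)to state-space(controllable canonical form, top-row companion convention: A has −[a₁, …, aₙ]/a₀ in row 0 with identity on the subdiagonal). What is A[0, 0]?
Reachable canonical form for den = s^3 + 6.2*s^2 + 26.29*s + 44.018: top row of A = -[a₁,a₂,...,aₙ]/a₀, ones on the subdiagonal, zeros elsewhere.
A = [[-6.2, -26.29, -44.018], [1, 0, 0], [0, 1, 0]].
A[0,0] = -6.2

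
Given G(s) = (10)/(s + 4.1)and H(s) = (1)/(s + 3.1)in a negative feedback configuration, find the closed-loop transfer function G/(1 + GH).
Closed-loop T = G/(1+GH).
Numerator: G_num * H_den = 10*s + 31.
Denominator: G_den * H_den + G_num * H_num = (s^2 + 7.2*s + 12.71) + (10) = s^2 + 7.2*s + 22.71.
T(s) = (10*s + 31)/(s^2 + 7.2*s + 22.71)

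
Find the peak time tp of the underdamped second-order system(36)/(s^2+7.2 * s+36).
Standard form: ωn²/(s²+2ζωn·s+ωn²) → ωn = 6, ζ = 0.6.
ωd = ωn·√(1-ζ²) = 6·√(1-0.6²) = 4.8.
tp = π/ωd = π/4.8 = 0.6545 s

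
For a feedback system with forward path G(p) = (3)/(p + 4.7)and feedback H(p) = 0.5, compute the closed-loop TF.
Closed-loop T = G/(1+GH).
Numerator: G_num * H_den = 3.
Denominator: G_den * H_den + G_num * H_num = (p + 4.7) + (1.5) = p + 6.2.
T(p) = (3)/(p + 6.2)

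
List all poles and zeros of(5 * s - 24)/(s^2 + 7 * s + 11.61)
Set denominator = 0: s^2 + 7*s + 11.61 = (s + 4.3)(s + 2.7) = 0 → Poles: -2.7, -4.3
Set numerator = 0: 5*s - 24 = 0 → Zeros: 4.8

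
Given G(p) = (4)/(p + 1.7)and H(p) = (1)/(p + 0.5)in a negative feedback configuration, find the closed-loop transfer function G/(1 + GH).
Closed-loop T = G/(1+GH).
Numerator: G_num * H_den = 4*p + 2.
Denominator: G_den * H_den + G_num * H_num = (p^2 + 2.2*p + 0.85) + (4) = p^2 + 2.2*p + 4.85.
T(p) = (4*p + 2)/(p^2 + 2.2*p + 4.85)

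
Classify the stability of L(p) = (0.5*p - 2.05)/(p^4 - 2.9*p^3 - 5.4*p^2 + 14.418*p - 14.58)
Denominator: p^4 - 2.9*p^3 - 5.4*p^2 + 14.418*p - 14.58 = (p - 3.6)(p + 2.5)(p^2 - 1.8*p + 1.62). Poles: -2.5, 0.9 + 0.9j, 0.9 - 0.9j, 3.6. Unstable (3 pole(s) in RHP)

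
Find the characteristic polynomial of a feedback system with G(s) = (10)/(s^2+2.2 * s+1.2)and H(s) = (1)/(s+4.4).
Characteristic poly = G_den * H_den + G_num * H_num = (s^3 + 6.6*s^2 + 10.88*s + 5.28) + (10) = s^3 + 6.6*s^2 + 10.88*s + 15.28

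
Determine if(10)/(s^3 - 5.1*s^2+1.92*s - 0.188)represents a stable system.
Denominator: s^3 - 5.1*s^2 + 1.92*s - 0.188 = (s - 4.7)(s - 0.2)(s - 0.2). Poles: 0.2, 0.2, 4.7. All Re(p)<0: No (unstable)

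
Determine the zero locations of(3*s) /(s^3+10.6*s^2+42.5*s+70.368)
Set numerator = 0: 3*s = 0 → Zeros: 0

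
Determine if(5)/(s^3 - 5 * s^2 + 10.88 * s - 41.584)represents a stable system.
Denominator: s^3 - 5*s^2 + 10.88*s - 41.584 = (s - 4.6)(s^2 - 0.4*s + 9.04). Poles: 0.2 + 3j, 0.2 - 3j, 4.6. All Re(p)<0: No (unstable)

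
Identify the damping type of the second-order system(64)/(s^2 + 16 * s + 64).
Standard form: ωn²/(s²+2ζωn·s+ωn²) gives ωn=8, ζ=1.
Critically damped (ζ = 1)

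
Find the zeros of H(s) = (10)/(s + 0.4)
Numerator is a nonzero constant (10) → Zeros: none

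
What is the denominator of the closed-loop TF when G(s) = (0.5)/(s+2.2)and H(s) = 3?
Characteristic poly = G_den * H_den + G_num * H_num = (s + 2.2) + (1.5) = s + 3.7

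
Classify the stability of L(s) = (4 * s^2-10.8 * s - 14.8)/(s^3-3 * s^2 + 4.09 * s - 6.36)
Denominator: s^3 - 3*s^2 + 4.09*s - 6.36 = (s - 2.4)(s^2 - 0.6*s + 2.65). Poles: 0.3 + 1.6j, 0.3 - 1.6j, 2.4. Unstable (3 pole(s) in RHP)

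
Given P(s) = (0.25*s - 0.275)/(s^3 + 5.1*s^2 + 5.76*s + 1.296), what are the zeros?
Set numerator = 0: 0.25*s - 0.275 = 0 → Zeros: 1.1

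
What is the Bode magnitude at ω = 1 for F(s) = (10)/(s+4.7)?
Substitute s = j*1: F(j1) = 2.03551 - 0.433088j.
|F(j1)| = sqrt(Re² + Im²) = 2.081.
20*log₁₀(2.081) = 6.37 dB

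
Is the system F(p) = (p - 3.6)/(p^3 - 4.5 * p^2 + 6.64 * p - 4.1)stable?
Denominator: p^3 - 4.5*p^2 + 6.64*p - 4.1 = (p - 2.5)(p^2 - 2*p + 1.64). Poles: 1 + 0.8j, 1 - 0.8j, 2.5. All Re(p)<0: No (unstable)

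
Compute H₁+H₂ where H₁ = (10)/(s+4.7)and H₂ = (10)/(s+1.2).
Parallel: H = H₁ + H₂ = (n₁·d₂ + n₂·d₁)/(d₁·d₂).
n₁·d₂ = 10*s + 12. n₂·d₁ = 10*s + 47. Sum = 20*s + 59. d₁·d₂ = s^2 + 5.9*s + 5.64.
H(s) = (20*s + 59)/(s^2 + 5.9*s + 5.64)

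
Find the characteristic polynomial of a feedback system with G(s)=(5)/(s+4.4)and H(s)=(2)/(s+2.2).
Characteristic poly = G_den * H_den + G_num * H_num = (s^2 + 6.6*s + 9.68) + (10) = s^2 + 6.6*s + 19.68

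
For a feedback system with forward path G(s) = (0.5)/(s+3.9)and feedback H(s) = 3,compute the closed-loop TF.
Closed-loop T = G/(1+GH).
Numerator: G_num * H_den = 0.5.
Denominator: G_den * H_den + G_num * H_num = (s + 3.9) + (1.5) = s + 5.4.
T(s) = (0.5)/(s + 5.4)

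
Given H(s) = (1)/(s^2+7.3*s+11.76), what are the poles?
Set denominator = 0: s^2 + 7.3*s + 11.76 = (s + 2.4)(s + 4.9) = 0 → Poles: -2.4, -4.9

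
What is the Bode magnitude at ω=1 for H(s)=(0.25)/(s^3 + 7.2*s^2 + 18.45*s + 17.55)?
Substitute s = j*1: H(j1) = 0.00628606 - 0.0105982j.
|H(j1)| = sqrt(Re² + Im²) = 0.01232.
20*log₁₀(0.01232) = -38.19 dB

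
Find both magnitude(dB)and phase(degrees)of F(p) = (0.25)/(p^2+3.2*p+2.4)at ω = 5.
Substitute p = j*5: F(j5) = -0.00736867 - 0.00521676j.
|F| = 20*log₁₀(sqrt(Re²+Im²)) = -40.89 dB.
∠F = atan2(Im, Re) = -144.70°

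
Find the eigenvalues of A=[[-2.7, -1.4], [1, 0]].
Eigenvalues solve det(λI - A) = 0.
Characteristic polynomial: λ^2 + 2.7*λ + 1.4 = 0.
Factor: (λ + 2)(λ + 0.7) = 0.
Roots: -0.7, -2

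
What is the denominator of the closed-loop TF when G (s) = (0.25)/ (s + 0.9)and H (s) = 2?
Characteristic poly = G_den * H_den + G_num * H_num = (s + 0.9) + (0.5) = s + 1.4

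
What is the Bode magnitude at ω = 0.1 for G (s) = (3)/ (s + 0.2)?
Substitute s = j*0.1: G(j0.1) = 12 - 6j.
|G(j0.1)| = sqrt(Re² + Im²) = 13.42.
20*log₁₀(13.42) = 22.55 dB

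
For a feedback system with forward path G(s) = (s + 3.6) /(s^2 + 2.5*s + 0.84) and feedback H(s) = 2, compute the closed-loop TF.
Closed-loop T = G/(1+GH).
Numerator: G_num * H_den = s + 3.6.
Denominator: G_den * H_den + G_num * H_num = (s^2 + 2.5*s + 0.84) + (2*s + 7.2) = s^2 + 4.5*s + 8.04.
T(s) = (s + 3.6)/(s^2 + 4.5*s + 8.04)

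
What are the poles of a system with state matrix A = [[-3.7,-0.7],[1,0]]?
Eigenvalues solve det(λI - A) = 0.
Characteristic polynomial: λ^2 + 3.7*λ + 0.7 = 0.
Factor: (λ + 3.5)(λ + 0.2) = 0.
Roots: -0.2, -3.5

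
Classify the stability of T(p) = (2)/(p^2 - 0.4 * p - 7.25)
Denominator: p^2 - 0.4*p - 7.25 = (p - 2.9)(p + 2.5). Poles: -2.5, 2.9. Unstable (1 pole(s) in RHP)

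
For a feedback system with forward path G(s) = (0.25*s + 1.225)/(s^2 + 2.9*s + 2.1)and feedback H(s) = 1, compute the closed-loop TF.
Closed-loop T = G/(1+GH).
Numerator: G_num * H_den = 0.25*s + 1.225.
Denominator: G_den * H_den + G_num * H_num = (s^2 + 2.9*s + 2.1) + (0.25*s + 1.225) = s^2 + 3.15*s + 3.325.
T(s) = (0.25*s + 1.225)/(s^2 + 3.15*s + 3.325)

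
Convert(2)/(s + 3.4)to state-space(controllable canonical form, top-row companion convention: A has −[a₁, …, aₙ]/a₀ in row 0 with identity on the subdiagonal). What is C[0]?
Reachable canonical form: C = numerator coefficients (right-aligned, zero-padded to length n).
num = 2, C = [[2]].
C[0] = 2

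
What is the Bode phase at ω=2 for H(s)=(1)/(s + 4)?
Substitute s = j*2: H(j2) = 0.2 - 0.1j.
∠H(j2) = atan2(Im, Re) = atan2(-0.1, 0.2) = -26.57°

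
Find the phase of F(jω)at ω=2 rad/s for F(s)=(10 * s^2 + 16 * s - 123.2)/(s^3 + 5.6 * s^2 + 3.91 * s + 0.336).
Substitute s = j*2: F(j2) = 7.38434 - 1.51057j.
∠F(j2) = atan2(Im, Re) = atan2(-1.51057, 7.38434) = -11.56°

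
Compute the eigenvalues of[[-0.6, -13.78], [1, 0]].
Eigenvalues solve det(λI - A) = 0.
Characteristic polynomial: λ^2 + 0.6*λ + 13.78 = 0.
Roots: -0.3 + 3.7j, -0.3 - 3.7j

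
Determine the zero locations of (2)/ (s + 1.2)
Numerator is a nonzero constant (2) → Zeros: none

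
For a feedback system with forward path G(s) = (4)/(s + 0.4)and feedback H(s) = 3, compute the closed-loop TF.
Closed-loop T = G/(1+GH).
Numerator: G_num * H_den = 4.
Denominator: G_den * H_den + G_num * H_num = (s + 0.4) + (12) = s + 12.4.
T(s) = (4)/(s + 12.4)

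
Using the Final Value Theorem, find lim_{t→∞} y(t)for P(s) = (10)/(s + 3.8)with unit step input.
FVT: lim_{t→∞} y(t) = lim_{s→0} s*Y(s) where Y(s) = P(s)/s.
= lim_{s→0} P(s) = P(0) = num(0)/den(0) = 10/3.8 = 2.632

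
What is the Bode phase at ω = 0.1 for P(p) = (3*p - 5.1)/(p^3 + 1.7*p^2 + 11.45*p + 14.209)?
Substitute p = j*0.1: P(j0.1) = -0.355344 + 0.0497826j.
∠P(j0.1) = atan2(Im, Re) = atan2(0.0497826, -0.355344) = 172.02°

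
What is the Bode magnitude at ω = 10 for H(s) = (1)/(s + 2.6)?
Substitute s = j*10: H(j10) = 0.0243537 - 0.093668j.
|H(j10)| = sqrt(Re² + Im²) = 0.09678.
20*log₁₀(0.09678) = -20.28 dB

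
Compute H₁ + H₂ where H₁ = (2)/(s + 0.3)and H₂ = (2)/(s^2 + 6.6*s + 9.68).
Parallel: H = H₁ + H₂ = (n₁·d₂ + n₂·d₁)/(d₁·d₂).
n₁·d₂ = 2*s^2 + 13.2*s + 19.36. n₂·d₁ = 2*s + 0.6. Sum = 2*s^2 + 15.2*s + 19.96. d₁·d₂ = s^3 + 6.9*s^2 + 11.66*s + 2.904.
H(s) = (2*s^2 + 15.2*s + 19.96)/(s^3 + 6.9*s^2 + 11.66*s + 2.904)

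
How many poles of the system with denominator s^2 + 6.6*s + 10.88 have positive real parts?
s^2 + 6.6*s + 10.88 = (s + 3.4)(s + 3.2). Poles: -3.2, -3.4. RHP poles (Re>0): 0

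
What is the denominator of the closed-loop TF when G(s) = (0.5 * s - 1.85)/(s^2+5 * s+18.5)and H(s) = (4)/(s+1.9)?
Characteristic poly = G_den * H_den + G_num * H_num = (s^3 + 6.9*s^2 + 28*s + 35.15) + (2*s - 7.4) = s^3 + 6.9*s^2 + 30*s + 27.75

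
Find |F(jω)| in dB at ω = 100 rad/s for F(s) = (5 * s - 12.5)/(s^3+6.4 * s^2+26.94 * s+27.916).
Substitute s = j*100: F(j100) = -0.000498496 - 4.45097e-05j.
|F(j100)| = sqrt(Re² + Im²) = 0.0005005.
20*log₁₀(0.0005005) = -66.01 dB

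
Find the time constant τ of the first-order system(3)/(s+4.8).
First-order system: τ = -1/pole. Pole = -4.8. τ = -1/(-4.8) = 0.2083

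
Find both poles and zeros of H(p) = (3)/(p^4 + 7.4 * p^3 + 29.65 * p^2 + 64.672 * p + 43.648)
Set denominator = 0: p^4 + 7.4*p^3 + 29.65*p^2 + 64.672*p + 43.648 = (p + 3.1)(p + 1.1)(p^2 + 3.2*p + 12.8) = 0 → Poles: -1.1, -1.6 + 3.2j, -1.6 - 3.2j, -3.1
Numerator is a nonzero constant (3) → Zeros: none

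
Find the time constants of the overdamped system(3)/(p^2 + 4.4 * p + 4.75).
Overdamped: real poles at -1.9, -2.5. τ = -1/pole → τ₁ = 0.5263, τ₂ = 0.4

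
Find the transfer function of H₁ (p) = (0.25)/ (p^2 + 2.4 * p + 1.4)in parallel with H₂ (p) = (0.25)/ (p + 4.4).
Parallel: H = H₁ + H₂ = (n₁·d₂ + n₂·d₁)/(d₁·d₂).
n₁·d₂ = 0.25*p + 1.1. n₂·d₁ = 0.25*p^2 + 0.6*p + 0.35. Sum = 0.25*p^2 + 0.85*p + 1.45. d₁·d₂ = p^3 + 6.8*p^2 + 11.96*p + 6.16.
H(p) = (0.25*p^2 + 0.85*p + 1.45)/(p^3 + 6.8*p^2 + 11.96*p + 6.16)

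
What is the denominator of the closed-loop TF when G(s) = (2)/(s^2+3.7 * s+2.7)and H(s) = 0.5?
Characteristic poly = G_den * H_den + G_num * H_num = (s^2 + 3.7*s + 2.7) + (1) = s^2 + 3.7*s + 3.7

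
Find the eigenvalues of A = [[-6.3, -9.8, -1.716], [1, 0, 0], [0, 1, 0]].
Eigenvalues solve det(λI - A) = 0.
Characteristic polynomial: λ^3 + 6.3*λ^2 + 9.8*λ + 1.716 = 0.
Factor: (λ + 0.2)(λ + 2.2)(λ + 3.9) = 0.
Roots: -0.2, -2.2, -3.9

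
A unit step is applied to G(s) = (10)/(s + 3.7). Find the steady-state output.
FVT: lim_{t→∞} y(t) = lim_{s→0} s*Y(s) where Y(s) = G(s)/s.
= lim_{s→0} G(s) = G(0) = num(0)/den(0) = 10/3.7 = 2.703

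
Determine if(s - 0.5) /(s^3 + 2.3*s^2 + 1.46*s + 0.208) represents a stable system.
Denominator: s^3 + 2.3*s^2 + 1.46*s + 0.208 = (s + 0.8)(s + 0.2)(s + 1.3). Poles: -0.2, -0.8, -1.3. All Re(p)<0: Yes (stable)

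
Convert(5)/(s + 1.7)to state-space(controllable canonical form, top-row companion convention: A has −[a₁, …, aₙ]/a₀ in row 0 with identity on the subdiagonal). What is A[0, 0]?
Reachable canonical form for den = s + 1.7: top row of A = -[a₁,a₂,...,aₙ]/a₀, ones on the subdiagonal, zeros elsewhere.
A = [[-1.7]].
A[0,0] = -1.7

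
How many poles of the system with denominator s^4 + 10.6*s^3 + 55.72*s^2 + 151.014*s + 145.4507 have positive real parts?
s^4 + 10.6*s^3 + 55.72*s^2 + 151.014*s + 145.4507 = (s + 1.9)(s + 3.7)(s^2 + 5*s + 20.69). Poles: -1.9, -2.5 + 3.8j, -2.5 - 3.8j, -3.7. RHP poles (Re>0): 0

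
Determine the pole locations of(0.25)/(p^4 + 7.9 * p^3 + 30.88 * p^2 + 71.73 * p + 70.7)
Set denominator = 0: p^4 + 7.9*p^3 + 30.88*p^2 + 71.73*p + 70.7 = (p + 2.5)(p + 2.8)(p^2 + 2.6*p + 10.1) = 0 → Poles: -1.3 + 2.9j, -1.3 - 2.9j, -2.5, -2.8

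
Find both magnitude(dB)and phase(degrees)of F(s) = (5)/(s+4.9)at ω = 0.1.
Substitute s = j*0.1: F(j0.1) = 1.01998 - 0.020816j.
|F| = 20*log₁₀(sqrt(Re²+Im²)) = 0.17 dB.
∠F = atan2(Im, Re) = -1.17°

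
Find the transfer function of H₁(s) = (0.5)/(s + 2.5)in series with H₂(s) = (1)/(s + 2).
Series: H = H₁ · H₂ = (n₁·n₂)/(d₁·d₂).
Num: n₁·n₂ = 0.5. Den: d₁·d₂ = s^2 + 4.5*s + 5.
H(s) = (0.5)/(s^2 + 4.5*s + 5)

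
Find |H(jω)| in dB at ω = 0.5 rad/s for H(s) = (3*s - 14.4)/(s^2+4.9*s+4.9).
Substitute s = j*0.5: H(j0.5) = -2.29086 + 1.52959j.
|H(j0.5)| = sqrt(Re² + Im²) = 2.755.
20*log₁₀(2.755) = 8.80 dB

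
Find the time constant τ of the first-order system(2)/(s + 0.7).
First-order system: τ = -1/pole. Pole = -0.7. τ = -1/(-0.7) = 1.429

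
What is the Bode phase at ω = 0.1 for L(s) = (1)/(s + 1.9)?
Substitute s = j*0.1: L(j0.1) = 0.524862 - 0.0276243j.
∠L(j0.1) = atan2(Im, Re) = atan2(-0.0276243, 0.524862) = -3.01°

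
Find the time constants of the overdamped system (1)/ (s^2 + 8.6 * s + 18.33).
Overdamped: real poles at -3.9, -4.7. τ = -1/pole → τ₁ = 0.2564, τ₂ = 0.2128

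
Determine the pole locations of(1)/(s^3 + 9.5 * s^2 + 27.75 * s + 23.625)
Set denominator = 0: s^3 + 9.5*s^2 + 27.75*s + 23.625 = (s + 4.5)(s + 3.5)(s + 1.5) = 0 → Poles: -1.5, -3.5, -4.5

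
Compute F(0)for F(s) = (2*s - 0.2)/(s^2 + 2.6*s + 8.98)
DC gain = F(0) = num(0)/den(0) = -0.2/8.98 = -0.02227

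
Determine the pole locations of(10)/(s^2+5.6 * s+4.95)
Set denominator = 0: s^2 + 5.6*s + 4.95 = (s + 1.1)(s + 4.5) = 0 → Poles: -1.1, -4.5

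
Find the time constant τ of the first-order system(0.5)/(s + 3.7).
First-order system: τ = -1/pole. Pole = -3.7. τ = -1/(-3.7) = 0.2703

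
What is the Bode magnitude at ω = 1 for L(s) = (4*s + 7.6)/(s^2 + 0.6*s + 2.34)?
Substitute s = j*1: L(j1) = 5.83782 + 0.371126j.
|L(j1)| = sqrt(Re² + Im²) = 5.85.
20*log₁₀(5.85) = 15.34 dB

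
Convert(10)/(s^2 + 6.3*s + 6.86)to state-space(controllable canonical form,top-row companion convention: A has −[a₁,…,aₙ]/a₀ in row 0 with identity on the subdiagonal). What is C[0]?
Reachable canonical form: C = numerator coefficients (right-aligned, zero-padded to length n).
num = 10, C = [[0, 10]].
C[0] = 0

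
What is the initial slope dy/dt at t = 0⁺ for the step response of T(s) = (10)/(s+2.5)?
IVT: y'(0⁺) = lim_{s→∞} s²·Y(s) = lim_{s→∞} s·T(s).
deg(num) = 0, deg(den) = 1, relative degree = 1, so s·T(s) → (leading num)/(leading den) = 10/1 = 10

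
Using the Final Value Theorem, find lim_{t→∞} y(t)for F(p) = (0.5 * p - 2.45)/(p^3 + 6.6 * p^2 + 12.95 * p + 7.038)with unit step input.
FVT: lim_{t→∞} y(t) = lim_{p→0} p*Y(p) where Y(p) = F(p)/p.
= lim_{p→0} F(p) = F(0) = num(0)/den(0) = -2.45/7.038 = -0.3481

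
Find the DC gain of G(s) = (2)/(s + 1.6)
DC gain = G(0) = num(0)/den(0) = 2/1.6 = 1.25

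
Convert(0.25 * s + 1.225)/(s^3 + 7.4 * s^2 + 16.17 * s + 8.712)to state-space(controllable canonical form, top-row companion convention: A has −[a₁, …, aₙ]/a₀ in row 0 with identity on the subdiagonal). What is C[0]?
Reachable canonical form: C = numerator coefficients (right-aligned, zero-padded to length n).
num = 0.25*s + 1.225, C = [[0, 0.25, 1.225]].
C[0] = 0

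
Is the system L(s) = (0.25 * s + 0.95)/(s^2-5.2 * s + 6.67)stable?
Denominator: s^2 - 5.2*s + 6.67 = (s - 2.3)(s - 2.9). Poles: 2.3, 2.9. All Re(p)<0: No (unstable)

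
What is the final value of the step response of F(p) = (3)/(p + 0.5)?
FVT: lim_{t→∞} y(t) = lim_{p→0} p*Y(p) where Y(p) = F(p)/p.
= lim_{p→0} F(p) = F(0) = num(0)/den(0) = 3/0.5 = 6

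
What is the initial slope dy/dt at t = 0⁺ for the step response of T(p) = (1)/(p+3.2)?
IVT: y'(0⁺) = lim_{p→∞} p²·Y(p) = lim_{p→∞} p·T(p).
deg(num) = 0, deg(den) = 1, relative degree = 1, so p·T(p) → (leading num)/(leading den) = 1/1 = 1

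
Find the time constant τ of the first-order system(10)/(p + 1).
First-order system: τ = -1/pole. Pole = -1. τ = -1/(-1) = 1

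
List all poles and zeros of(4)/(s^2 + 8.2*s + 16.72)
Set denominator = 0: s^2 + 8.2*s + 16.72 = (s + 3.8)(s + 4.4) = 0 → Poles: -3.8, -4.4
Numerator is a nonzero constant (4) → Zeros: none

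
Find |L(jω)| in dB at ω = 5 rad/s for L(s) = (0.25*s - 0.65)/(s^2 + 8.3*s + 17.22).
Substitute s = j*5: L(j5) = 0.0319344 + 0.00967591j.
|L(j5)| = sqrt(Re² + Im²) = 0.03337.
20*log₁₀(0.03337) = -29.53 dB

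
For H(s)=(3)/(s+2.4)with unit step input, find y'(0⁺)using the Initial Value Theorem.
IVT: y'(0⁺) = lim_{s→∞} s²·Y(s) = lim_{s→∞} s·H(s).
deg(num) = 0, deg(den) = 1, relative degree = 1, so s·H(s) → (leading num)/(leading den) = 3/1 = 3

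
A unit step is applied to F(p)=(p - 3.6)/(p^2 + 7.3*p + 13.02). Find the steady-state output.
FVT: lim_{t→∞} y(t) = lim_{p→0} p*Y(p) where Y(p) = F(p)/p.
= lim_{p→0} F(p) = F(0) = num(0)/den(0) = -3.6/13.02 = -0.2765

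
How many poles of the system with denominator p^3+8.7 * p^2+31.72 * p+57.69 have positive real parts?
p^3 + 8.7*p^2 + 31.72*p + 57.69 = (p + 4.5)(p^2 + 4.2*p + 12.82). Poles: -2.1 + 2.9j, -2.1 - 2.9j, -4.5. RHP poles (Re>0): 0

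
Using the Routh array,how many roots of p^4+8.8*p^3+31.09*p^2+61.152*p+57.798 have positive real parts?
Routh array:
p^4: [1, 31.09, 57.798]; p^3: [8.8, 61.152]; p^2: [24.1409, 57.798]; p^1: [40.0831]; p^0: [57.798]
First column: [1, 8.8, 24.1409, 40.0831, 57.798]. Sign changes = RHP roots = 0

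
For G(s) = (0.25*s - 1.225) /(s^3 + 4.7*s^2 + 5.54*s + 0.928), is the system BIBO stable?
Denominator: s^3 + 4.7*s^2 + 5.54*s + 0.928 = (s + 2.9)(s + 0.2)(s + 1.6). Poles: -0.2, -1.6, -2.9. All Re(p)<0: Yes (stable)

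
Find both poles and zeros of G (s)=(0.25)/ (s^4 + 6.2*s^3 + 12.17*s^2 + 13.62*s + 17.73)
Set denominator = 0: s^4 + 6.2*s^3 + 12.17*s^2 + 13.62*s + 17.73 = (s + 3)(s + 3)(s^2 + 0.2*s + 1.97) = 0 → Poles: -0.1 + 1.4j, -0.1 - 1.4j, -3, -3
Numerator is a nonzero constant (0.25) → Zeros: none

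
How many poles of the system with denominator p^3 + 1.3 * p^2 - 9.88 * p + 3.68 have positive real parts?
p^3 + 1.3*p^2 - 9.88*p + 3.68 = (p - 0.4)(p + 4)(p - 2.3). Poles: -4, 0.4, 2.3. RHP poles (Re>0): 2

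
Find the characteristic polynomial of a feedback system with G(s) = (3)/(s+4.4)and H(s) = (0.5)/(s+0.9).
Characteristic poly = G_den * H_den + G_num * H_num = (s^2 + 5.3*s + 3.96) + (1.5) = s^2 + 5.3*s + 5.46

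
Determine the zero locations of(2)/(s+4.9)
Numerator is a nonzero constant (2) → Zeros: none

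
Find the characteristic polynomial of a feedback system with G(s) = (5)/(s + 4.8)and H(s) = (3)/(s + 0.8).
Characteristic poly = G_den * H_den + G_num * H_num = (s^2 + 5.6*s + 3.84) + (15) = s^2 + 5.6*s + 18.84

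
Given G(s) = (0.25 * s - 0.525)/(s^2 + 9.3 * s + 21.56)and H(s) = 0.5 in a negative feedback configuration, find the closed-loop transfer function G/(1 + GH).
Closed-loop T = G/(1+GH).
Numerator: G_num * H_den = 0.25*s - 0.525.
Denominator: G_den * H_den + G_num * H_num = (s^2 + 9.3*s + 21.56) + (0.125*s - 0.2625) = s^2 + 9.425*s + 21.2975.
T(s) = (0.25*s - 0.525)/(s^2 + 9.425*s + 21.2975)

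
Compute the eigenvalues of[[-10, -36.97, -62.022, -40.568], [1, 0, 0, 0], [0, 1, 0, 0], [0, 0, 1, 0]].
Eigenvalues solve det(λI - A) = 0.
Characteristic polynomial: λ^4 + 10*λ^3 + 36.97*λ^2 + 62.022*λ + 40.568 = 0.
Factor: (λ + 2.2)(λ + 4)(λ^2 + 3.8*λ + 4.61) = 0.
Roots: -1.9 + 1j, -1.9 - 1j, -2.2, -4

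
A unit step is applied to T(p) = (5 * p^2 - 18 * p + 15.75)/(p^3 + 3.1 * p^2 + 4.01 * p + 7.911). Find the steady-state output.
FVT: lim_{t→∞} y(t) = lim_{p→0} p*Y(p) where Y(p) = T(p)/p.
= lim_{p→0} T(p) = T(0) = num(0)/den(0) = 15.75/7.911 = 1.991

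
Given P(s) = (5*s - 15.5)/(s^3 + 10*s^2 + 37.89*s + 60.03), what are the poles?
Set denominator = 0: s^3 + 10*s^2 + 37.89*s + 60.03 = (s + 4.6)(s^2 + 5.4*s + 13.05) = 0 → Poles: -2.7 + 2.4j, -2.7 - 2.4j, -4.6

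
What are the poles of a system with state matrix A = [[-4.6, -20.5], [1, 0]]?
Eigenvalues solve det(λI - A) = 0.
Characteristic polynomial: λ^2 + 4.6*λ + 20.5 = 0.
Roots: -2.3 + 3.9j, -2.3 - 3.9j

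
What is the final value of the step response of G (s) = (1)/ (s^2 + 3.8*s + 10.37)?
FVT: lim_{t→∞} y(t) = lim_{s→0} s*Y(s) where Y(s) = G(s)/s.
= lim_{s→0} G(s) = G(0) = num(0)/den(0) = 1/10.37 = 0.09643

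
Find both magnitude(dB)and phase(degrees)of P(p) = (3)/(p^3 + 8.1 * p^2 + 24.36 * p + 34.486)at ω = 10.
Substitute p = j*10: P(j10) = -0.00198246 + 0.0019336j.
|P| = 20*log₁₀(sqrt(Re²+Im²)) = -51.15 dB.
∠P = atan2(Im, Re) = 135.71° (principal value).
Summing the individual angle contributions Σ∠(j10 − zᵢ) − Σ∠(j10 − pₖ) over the 0 zero(s) and 3 pole(s), each followed continuously from ω = 0 (DC phase referenced to (−180°, 180°]), gives -224.29°, i.e. the principal value - 360°. Continuous Bode phase = -224.29°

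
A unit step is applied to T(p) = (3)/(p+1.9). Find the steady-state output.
FVT: lim_{t→∞} y(t) = lim_{p→0} p*Y(p) where Y(p) = T(p)/p.
= lim_{p→0} T(p) = T(0) = num(0)/den(0) = 3/1.9 = 1.579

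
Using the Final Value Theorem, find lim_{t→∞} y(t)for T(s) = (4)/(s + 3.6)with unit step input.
FVT: lim_{t→∞} y(t) = lim_{s→0} s*Y(s) where Y(s) = T(s)/s.
= lim_{s→0} T(s) = T(0) = num(0)/den(0) = 4/3.6 = 1.111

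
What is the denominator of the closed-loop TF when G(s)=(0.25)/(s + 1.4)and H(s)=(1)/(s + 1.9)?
Characteristic poly = G_den * H_den + G_num * H_num = (s^2 + 3.3*s + 2.66) + (0.25) = s^2 + 3.3*s + 2.91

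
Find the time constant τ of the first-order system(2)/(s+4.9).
First-order system: τ = -1/pole. Pole = -4.9. τ = -1/(-4.9) = 0.2041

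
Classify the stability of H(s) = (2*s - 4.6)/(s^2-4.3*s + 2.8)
Denominator: s^2 - 4.3*s + 2.8 = (s - 0.8)(s - 3.5). Poles: 0.8, 3.5. Unstable (2 pole(s) in RHP)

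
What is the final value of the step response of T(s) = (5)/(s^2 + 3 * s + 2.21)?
FVT: lim_{t→∞} y(t) = lim_{s→0} s*Y(s) where Y(s) = T(s)/s.
= lim_{s→0} T(s) = T(0) = num(0)/den(0) = 5/2.21 = 2.262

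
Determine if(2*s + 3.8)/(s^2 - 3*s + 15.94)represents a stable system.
Denominator: s^2 - 3*s + 15.94. Poles: 1.5 + 3.7j, 1.5 - 3.7j. All Re(p)<0: No (unstable)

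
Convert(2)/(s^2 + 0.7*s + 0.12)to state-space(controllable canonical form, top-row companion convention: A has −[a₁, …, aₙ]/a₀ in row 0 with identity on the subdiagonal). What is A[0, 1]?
Reachable canonical form for den = s^2 + 0.7*s + 0.12: top row of A = -[a₁,a₂,...,aₙ]/a₀, ones on the subdiagonal, zeros elsewhere.
A = [[-0.7, -0.12], [1, 0]].
A[0,1] = -0.12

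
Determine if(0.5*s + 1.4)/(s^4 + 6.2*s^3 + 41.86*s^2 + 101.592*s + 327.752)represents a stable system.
Denominator: s^4 + 6.2*s^3 + 41.86*s^2 + 101.592*s + 327.752 = (s^2 + 5.2*s + 21.2)(s^2 + s + 15.46). Poles: -0.5 + 3.9j, -0.5 - 3.9j, -2.6 + 3.8j, -2.6 - 3.8j. All Re(p)<0: Yes (stable)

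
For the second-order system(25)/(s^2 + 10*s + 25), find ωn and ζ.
Standard form: ωn²/(s²+2ζωn·s+ωn²).
const=25=ωn² → ωn=5, s coeff=10=2ζωn → ζ=1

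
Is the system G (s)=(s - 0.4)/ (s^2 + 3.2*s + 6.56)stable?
Denominator: s^2 + 3.2*s + 6.56. Poles: -1.6 + 2j, -1.6 - 2j. All Re(p)<0: Yes (stable)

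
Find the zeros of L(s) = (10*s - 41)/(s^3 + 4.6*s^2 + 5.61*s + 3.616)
Set numerator = 0: 10*s - 41 = 0 → Zeros: 4.1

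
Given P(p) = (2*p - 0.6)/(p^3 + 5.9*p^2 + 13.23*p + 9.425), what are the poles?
Set denominator = 0: p^3 + 5.9*p^2 + 13.23*p + 9.425 = (p + 1.3)(p^2 + 4.6*p + 7.25) = 0 → Poles: -1.3, -2.3 + 1.4j, -2.3 - 1.4j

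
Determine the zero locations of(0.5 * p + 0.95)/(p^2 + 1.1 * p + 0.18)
Set numerator = 0: 0.5*p + 0.95 = 0 → Zeros: -1.9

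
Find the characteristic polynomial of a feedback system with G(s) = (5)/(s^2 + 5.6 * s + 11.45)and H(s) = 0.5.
Characteristic poly = G_den * H_den + G_num * H_num = (s^2 + 5.6*s + 11.45) + (2.5) = s^2 + 5.6*s + 13.95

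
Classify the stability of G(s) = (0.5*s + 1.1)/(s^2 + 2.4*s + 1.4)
Denominator: s^2 + 2.4*s + 1.4 = (s + 1.4)(s + 1). Poles: -1, -1.4. Stable (all poles in LHP)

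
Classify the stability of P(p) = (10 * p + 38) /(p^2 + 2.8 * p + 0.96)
Denominator: p^2 + 2.8*p + 0.96 = (p + 0.4)(p + 2.4). Poles: -0.4, -2.4. Stable (all poles in LHP)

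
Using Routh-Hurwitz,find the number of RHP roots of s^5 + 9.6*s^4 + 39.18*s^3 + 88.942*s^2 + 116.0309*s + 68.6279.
Routh array:
s^5: [1, 39.18, 116.0309]; s^4: [9.6, 88.942, 68.6279]; s^3: [29.9152, 108.882]; s^2: [54.001, 68.6279]; s^1: [70.864]; s^0: [68.6279]
First column: [1, 9.6, 29.9152, 54.001, 70.864, 68.6279]. Sign changes = RHP roots = 0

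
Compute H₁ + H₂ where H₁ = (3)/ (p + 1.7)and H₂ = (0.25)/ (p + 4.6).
Parallel: H = H₁ + H₂ = (n₁·d₂ + n₂·d₁)/(d₁·d₂).
n₁·d₂ = 3*p + 13.8. n₂·d₁ = 0.25*p + 0.425. Sum = 3.25*p + 14.225. d₁·d₂ = p^2 + 6.3*p + 7.82.
H(p) = (3.25*p + 14.225)/(p^2 + 6.3*p + 7.82)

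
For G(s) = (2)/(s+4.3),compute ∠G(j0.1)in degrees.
Substitute s = j*0.1: G(j0.1) = 0.464865 - 0.0108108j.
∠G(j0.1) = atan2(Im, Re) = atan2(-0.0108108, 0.464865) = -1.33°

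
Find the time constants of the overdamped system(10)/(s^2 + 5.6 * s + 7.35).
Overdamped: real poles at -3.5, -2.1. τ = -1/pole → τ₁ = 0.2857, τ₂ = 0.4762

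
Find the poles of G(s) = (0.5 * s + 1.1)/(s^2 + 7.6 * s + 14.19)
Set denominator = 0: s^2 + 7.6*s + 14.19 = (s + 4.3)(s + 3.3) = 0 → Poles: -3.3, -4.3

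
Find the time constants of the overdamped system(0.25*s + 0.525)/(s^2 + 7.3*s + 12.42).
Overdamped: real poles at -4.6, -2.7. τ = -1/pole → τ₁ = 0.2174, τ₂ = 0.3704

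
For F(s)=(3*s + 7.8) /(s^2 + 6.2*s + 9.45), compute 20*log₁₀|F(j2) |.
Substitute s = j*2: F(j2) = 0.637242 - 0.348954j.
|F(j2)| = sqrt(Re² + Im²) = 0.7265.
20*log₁₀(0.7265) = -2.77 dB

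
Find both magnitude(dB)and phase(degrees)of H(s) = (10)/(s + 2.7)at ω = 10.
Substitute s = j*10: H(j10) = 0.251654 - 0.932053j.
|H| = 20*log₁₀(sqrt(Re²+Im²)) = -0.31 dB.
∠H = atan2(Im, Re) = -74.89°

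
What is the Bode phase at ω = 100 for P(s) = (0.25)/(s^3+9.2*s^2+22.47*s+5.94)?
Substitute s = j*100: P(j100) = -2.29075e-08 + 2.48451e-07j.
∠P(j100) = atan2(Im, Re) = atan2(2.48451e-07, -2.29075e-08) = 95.27° (principal value).
Summing the individual angle contributions Σ∠(j100 − zᵢ) − Σ∠(j100 − pₖ) over the 0 zero(s) and 3 pole(s), each followed continuously from ω = 0 (DC phase referenced to (−180°, 180°]), gives -264.73°, i.e. the principal value - 360°. Continuous Bode phase = -264.73°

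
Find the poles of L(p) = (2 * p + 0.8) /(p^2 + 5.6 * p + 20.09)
Set denominator = 0: p^2 + 5.6*p + 20.09 = 0 → Poles: -2.8 + 3.5j, -2.8 - 3.5j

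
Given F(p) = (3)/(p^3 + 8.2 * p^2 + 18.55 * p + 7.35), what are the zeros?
Numerator is a nonzero constant (3) → Zeros: none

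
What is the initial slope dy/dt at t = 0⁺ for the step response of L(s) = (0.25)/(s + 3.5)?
IVT: y'(0⁺) = lim_{s→∞} s²·Y(s) = lim_{s→∞} s·L(s).
deg(num) = 0, deg(den) = 1, relative degree = 1, so s·L(s) → (leading num)/(leading den) = 0.25/1 = 0.25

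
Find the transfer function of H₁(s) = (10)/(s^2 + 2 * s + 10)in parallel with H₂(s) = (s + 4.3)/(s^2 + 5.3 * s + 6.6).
Parallel: H = H₁ + H₂ = (n₁·d₂ + n₂·d₁)/(d₁·d₂).
n₁·d₂ = 10*s^2 + 53*s + 66. n₂·d₁ = s^3 + 6.3*s^2 + 18.6*s + 43. Sum = s^3 + 16.3*s^2 + 71.6*s + 109. d₁·d₂ = s^4 + 7.3*s^3 + 27.2*s^2 + 66.2*s + 66.
H(s) = (s^3 + 16.3*s^2 + 71.6*s + 109)/(s^4 + 7.3*s^3 + 27.2*s^2 + 66.2*s + 66)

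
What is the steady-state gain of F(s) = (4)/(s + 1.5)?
DC gain = F(0) = num(0)/den(0) = 4/1.5 = 2.667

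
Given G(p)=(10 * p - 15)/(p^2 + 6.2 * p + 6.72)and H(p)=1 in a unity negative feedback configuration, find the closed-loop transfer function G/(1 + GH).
Closed-loop T = G/(1+GH).
Numerator: G_num * H_den = 10*p - 15.
Denominator: G_den * H_den + G_num * H_num = (p^2 + 6.2*p + 6.72) + (10*p - 15) = p^2 + 16.2*p - 8.28.
T(p) = (10*p - 15)/(p^2 + 16.2*p - 8.28)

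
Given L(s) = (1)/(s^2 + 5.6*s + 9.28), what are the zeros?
Numerator is a nonzero constant (1) → Zeros: none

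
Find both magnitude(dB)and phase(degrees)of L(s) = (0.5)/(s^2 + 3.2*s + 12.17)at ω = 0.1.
Substitute s = j*0.1: L(j0.1) = 0.04109 - 0.00108131j.
|L| = 20*log₁₀(sqrt(Re²+Im²)) = -27.72 dB.
∠L = atan2(Im, Re) = -1.51°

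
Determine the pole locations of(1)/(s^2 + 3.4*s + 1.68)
Set denominator = 0: s^2 + 3.4*s + 1.68 = (s + 2.8)(s + 0.6) = 0 → Poles: -0.6, -2.8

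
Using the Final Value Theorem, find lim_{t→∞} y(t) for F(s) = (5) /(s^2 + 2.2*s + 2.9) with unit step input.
FVT: lim_{t→∞} y(t) = lim_{s→0} s*Y(s) where Y(s) = F(s)/s.
= lim_{s→0} F(s) = F(0) = num(0)/den(0) = 5/2.9 = 1.724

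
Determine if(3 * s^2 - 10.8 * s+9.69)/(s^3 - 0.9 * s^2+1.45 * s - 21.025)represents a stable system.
Denominator: s^3 - 0.9*s^2 + 1.45*s - 21.025 = (s - 2.9)(s^2 + 2*s + 7.25). Poles: -1 + 2.5j, -1 - 2.5j, 2.9. All Re(p)<0: No (unstable)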